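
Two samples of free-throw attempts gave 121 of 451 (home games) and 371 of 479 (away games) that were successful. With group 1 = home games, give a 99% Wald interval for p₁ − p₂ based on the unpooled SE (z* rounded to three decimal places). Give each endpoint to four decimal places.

p̂₁ = 0.26829, p̂₂ = 0.77453, so the observed difference is -0.50624.
SE = √(0.000435281 + 0.000364579) = √0.000799860 = 0.028282.
The 99% critical value is z* = 2.576. Margin = 2.576·0.028282 = 0.07285.
So the interval runs from -0.5791 to -0.4334.

(-0.5791, -0.4334)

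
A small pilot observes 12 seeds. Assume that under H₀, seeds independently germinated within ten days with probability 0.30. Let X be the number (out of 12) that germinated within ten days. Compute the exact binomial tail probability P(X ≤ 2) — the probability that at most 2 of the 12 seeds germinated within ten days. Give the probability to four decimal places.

X ~ Binomial(n=12, p=0.30).
P(X ≤ 2) = C(12,0)·0.30^0·0.70^12 + C(12,1)·0.30^1·0.70^11 + C(12,2)·0.30^2·0.70^10.
= 0.013841 + 0.071184 + 0.167790 = 0.2528.

P = 0.2528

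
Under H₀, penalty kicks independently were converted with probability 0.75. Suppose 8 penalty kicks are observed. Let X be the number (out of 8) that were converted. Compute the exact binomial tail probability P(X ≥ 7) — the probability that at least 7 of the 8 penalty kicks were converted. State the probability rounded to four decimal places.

X ~ Binomial(n=8, p=0.75).
P(X ≥ 7) = C(8,7)·0.75^7·0.25^1 + C(8,8)·0.75^8·0.25^0.
= 0.266968 + 0.100113 = 0.3671.

P = 0.3671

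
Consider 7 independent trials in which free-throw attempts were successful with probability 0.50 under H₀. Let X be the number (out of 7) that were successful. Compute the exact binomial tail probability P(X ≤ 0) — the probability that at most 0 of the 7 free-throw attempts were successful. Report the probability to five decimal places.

P = 0.00781

X ~ Binomial(n=7, p=0.50).
P(X ≤ 0) = C(7,0)·0.50^0·0.50^7.
= 0.007812 = 0.00781.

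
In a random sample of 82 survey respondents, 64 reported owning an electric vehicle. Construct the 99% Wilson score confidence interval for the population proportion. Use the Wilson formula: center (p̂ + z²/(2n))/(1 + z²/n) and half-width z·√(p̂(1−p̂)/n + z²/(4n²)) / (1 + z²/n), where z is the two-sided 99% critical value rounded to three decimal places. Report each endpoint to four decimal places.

Here p̂ = 64/82 = 0.78049 and z = 2.576 (z² = 6.635776).
1 + z²/n = 1.080924.
Center = (0.78049 + 0.040462)/1.080924 = 0.75949.
Radicand: p̂(1−p̂)/n + z²/(4n²) = 0.002089349 + 0.000246720 = 0.002336069.
Half-width = 2.576·√0.002336069/1.080924 = 0.11518.
Interval: 0.75949 ± 0.11518 → (0.6443, 0.8747).

(0.6443, 0.8747)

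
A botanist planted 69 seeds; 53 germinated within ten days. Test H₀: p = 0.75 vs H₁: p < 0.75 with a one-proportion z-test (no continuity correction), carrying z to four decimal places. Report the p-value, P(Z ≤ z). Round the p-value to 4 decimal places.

p-value = 0.6359

Sample proportion p̂ = 53/69 = 0.76812.
Under H₀, SE = √(p₀(1−p₀)/n) = √(0.75·0.25/69) = √0.002717391 = 0.052129.
z = (p̂ − p₀)/SE = (53/69 − 0.75)/0.052129 ≈ 0.3475.
p-value = P(Z ≤ z) with z = 0.3475 → 0.6359.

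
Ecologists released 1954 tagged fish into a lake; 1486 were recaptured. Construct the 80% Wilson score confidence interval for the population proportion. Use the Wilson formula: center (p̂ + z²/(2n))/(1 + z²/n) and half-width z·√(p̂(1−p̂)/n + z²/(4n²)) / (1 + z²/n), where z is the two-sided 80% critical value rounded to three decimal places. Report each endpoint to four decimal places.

(0.7479, 0.7726)

p̂ = 1486/1954 = 0.76049; z = 1.282, so z² = 1.643524.
1 + z²/n = 1.000841.
Center = (0.76049 + 0.000421)/1.000841 = 0.76027.
Radicand: p̂(1−p̂)/n + z²/(4n²) = 0.000093216 + 0.000000108 = 0.000093324.
Half-width = 1.282·√0.000093324/1.000841 = 0.01237.
Interval: 0.76027 ± 0.01237 → (0.7479, 0.7726).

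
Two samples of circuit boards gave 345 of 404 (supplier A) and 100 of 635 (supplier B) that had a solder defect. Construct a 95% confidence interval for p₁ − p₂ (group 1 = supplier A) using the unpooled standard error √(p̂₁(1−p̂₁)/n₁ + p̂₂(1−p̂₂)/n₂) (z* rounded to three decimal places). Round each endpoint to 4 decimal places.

(0.6519, 0.7411)

p̂₁ = 345/404 = 0.85396, p̂₂ = 100/635 = 0.15748; p̂₁ − p̂₂ = 0.69648.
Unpooled SE = √(p̂₁(1−p̂₁)/n₁ + p̂₂(1−p̂₂)/n₂) = √(0.000308693 + 0.000208945) = 0.022752.
The 95% critical value is z* = 1.960. Margin of error = 0.04459.
CI: 0.69648 ± 0.04459 = (0.6519, 0.7411).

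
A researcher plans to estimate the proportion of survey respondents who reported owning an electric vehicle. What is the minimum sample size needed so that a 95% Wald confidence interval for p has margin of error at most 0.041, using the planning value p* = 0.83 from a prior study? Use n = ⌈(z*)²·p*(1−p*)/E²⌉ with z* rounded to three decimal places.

n = 323

z* = 1.960 at the 95% level.
p*(1−p*) = 0.83·0.17 = 0.1411.
Required n before rounding: 3.841600 × 0.1411 / 0.041² = 322.457.
⌈322.457⌉ = 323.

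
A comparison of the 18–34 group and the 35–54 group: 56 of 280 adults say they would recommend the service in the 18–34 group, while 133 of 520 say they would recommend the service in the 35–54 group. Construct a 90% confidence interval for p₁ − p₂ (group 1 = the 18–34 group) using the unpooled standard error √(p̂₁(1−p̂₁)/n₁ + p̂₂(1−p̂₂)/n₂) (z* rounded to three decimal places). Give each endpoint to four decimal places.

p̂₁ = 56/280 = 0.20000, p̂₂ = 133/520 = 0.25577; p̂₁ − p̂₂ = -0.05577.
Unpooled SE = √(p̂₁(1−p̂₁)/n₁ + p̂₂(1−p̂₂)/n₂) = √(0.000571429 + 0.000366060) = 0.030618.
For 90% confidence, z* = 1.645. Margin of error = 0.05037.
So the interval runs from -0.1061 to -0.0054.

(-0.1061, -0.0054)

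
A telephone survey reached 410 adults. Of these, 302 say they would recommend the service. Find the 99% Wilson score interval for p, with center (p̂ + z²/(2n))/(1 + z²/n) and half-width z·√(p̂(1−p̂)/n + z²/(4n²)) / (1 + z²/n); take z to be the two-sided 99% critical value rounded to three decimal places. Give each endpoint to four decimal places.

p̂ = 302/410 = 0.73659; z = 2.576, so z² = 6.635776.
Denominator 1 + z²/n = 1 + 6.635776/410 = 1.016185.
Center = (0.73659 + 0.008092)/1.016185 = 0.73282.
Radicand: p̂(1−p̂)/n + z²/(4n²) = 0.000473237 + 0.000009869 = 0.000483106.
Half-width = 2.576·√0.000483106/1.016185 = 0.05572.
Interval: 0.73282 ± 0.05572 → (0.6771, 0.7885).

(0.6771, 0.7885)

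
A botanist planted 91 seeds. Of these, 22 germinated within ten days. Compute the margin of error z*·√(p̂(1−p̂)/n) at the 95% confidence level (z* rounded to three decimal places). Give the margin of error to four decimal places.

Sample proportion p̂ = 22/91 = 0.24176.
Standard error of p̂: √(0.183311/91) = √0.002014409 = 0.044882.
The 95% critical value is z* = 1.960.
ME = 1.960·0.044882 = 0.0880.

ME = 0.0880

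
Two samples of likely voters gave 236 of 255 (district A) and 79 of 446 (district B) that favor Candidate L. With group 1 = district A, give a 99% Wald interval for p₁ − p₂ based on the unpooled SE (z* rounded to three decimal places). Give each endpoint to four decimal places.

p̂₁ = 0.92549, p̂₂ = 0.17713, so the observed difference is 0.74836.
SE = √(0.000270424 + 0.000326805) = √0.000597229 = 0.024438.
The 99% critical value is z* = 2.576. Margin = 2.576·0.024438 = 0.06295.
CI: 0.74836 ± 0.06295 = (0.6854, 0.8113).

(0.6854, 0.8113)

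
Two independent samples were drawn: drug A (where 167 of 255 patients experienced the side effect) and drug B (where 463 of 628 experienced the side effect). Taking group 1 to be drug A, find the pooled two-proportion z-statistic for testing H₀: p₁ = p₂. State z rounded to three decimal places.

z = -2.453

Sample proportions: p̂₁ = 167/255 = 0.65490 and p̂₂ = 463/628 = 0.73726.
Pooled p̂ = (167+463)/(255+628) = 630/883 = 0.71348.
Pooled SE = √[0.2044277·0.00551393] ≈ 0.033574.
z = (p̂₁ − p̂₂)/SE = (0.65490 − 0.73726)/0.033574 = -0.08236/0.033574 = -2.453.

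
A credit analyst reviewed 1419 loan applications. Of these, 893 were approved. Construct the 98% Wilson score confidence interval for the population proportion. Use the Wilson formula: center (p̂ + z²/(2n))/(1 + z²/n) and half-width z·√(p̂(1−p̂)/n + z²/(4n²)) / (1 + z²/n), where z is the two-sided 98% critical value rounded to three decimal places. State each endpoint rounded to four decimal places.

Here p̂ = 893/1419 = 0.62932 and z = 2.326 (z² = 5.410276).
1 + z²/n = 1.003813.
Adjusted center: (0.62932 + z²/(2n))/1.003813 = 0.62883.
Radicand: p̂(1−p̂)/n + z²/(4n²) = 0.000164396 + 0.000000672 = 0.000165068.
Half-width = z·√(radicand)/denom = 2.326·0.012848/1.003813 = 0.02977.
Interval: 0.62883 ± 0.02977 → (0.5991, 0.6586).

(0.5991, 0.6586)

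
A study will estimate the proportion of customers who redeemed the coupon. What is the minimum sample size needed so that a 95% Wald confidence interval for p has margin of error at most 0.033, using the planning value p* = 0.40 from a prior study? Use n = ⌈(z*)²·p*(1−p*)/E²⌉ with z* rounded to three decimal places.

n = 847

For 95% confidence, z* = 1.960.
p*(1−p*) = 0.2400.
(z*)²·p*(1−p*)/E² = 3.841600·0.2400/0.001089 = 846.634.
⌈846.634⌉ = 847.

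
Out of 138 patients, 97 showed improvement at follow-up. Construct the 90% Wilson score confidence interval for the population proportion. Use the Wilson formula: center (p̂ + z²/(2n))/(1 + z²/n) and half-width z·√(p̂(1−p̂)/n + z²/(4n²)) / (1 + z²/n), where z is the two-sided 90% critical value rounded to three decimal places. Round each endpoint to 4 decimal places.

p̂ = 97/138 = 0.70290; z = 1.645, so z² = 2.706025.
Denominator 1 + z²/n = 1 + 2.706025/138 = 1.019609.
Center = (0.70290 + 0.009804)/1.019609 = 0.69900.
Radicand: p̂(1−p̂)/n + z²/(4n²) = 0.001513277 + 0.000035523 = 0.001548800.
Half-width = z·√(radicand)/denom = 1.645·0.039355/1.019609 = 0.06349.
Interval: 0.69900 ± 0.06349 → (0.6355, 0.7625).

(0.6355, 0.7625)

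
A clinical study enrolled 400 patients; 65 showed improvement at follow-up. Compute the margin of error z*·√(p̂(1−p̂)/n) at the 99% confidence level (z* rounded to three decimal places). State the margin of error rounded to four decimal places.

ME = 0.0475

With x = 65 successes in n = 400, p̂ = 0.16250.
Standard error of p̂: √(0.136094/400) = √0.000340234 = 0.018445.
z* = 2.576 at the 99% level.
Margin of error = z*·SE = 2.576 × 0.018445 = 0.0475.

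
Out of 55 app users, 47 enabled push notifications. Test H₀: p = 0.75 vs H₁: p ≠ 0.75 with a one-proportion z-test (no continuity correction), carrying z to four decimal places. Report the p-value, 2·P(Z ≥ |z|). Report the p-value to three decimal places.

p-value = 0.073

Sample proportion p̂ = 47/55 = 0.85455.
SE₀ = √(0.75·0.25/55) = 0.058387.
Test statistic (full precision, shown to 4 dp): z = (47/55 − 0.75)/SE₀ ≈ 1.7905.
From the standard normal, 2·P(Z ≥ |z|) = 0.073.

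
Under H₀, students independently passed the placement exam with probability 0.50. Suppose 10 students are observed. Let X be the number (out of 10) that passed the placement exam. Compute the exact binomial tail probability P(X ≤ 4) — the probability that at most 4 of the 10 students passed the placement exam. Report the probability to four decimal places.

P = 0.3770

X is binomial with n = 10 and p = 0.50.
P(X ≤ 4) = Σ_{j=0}^{4} C(10,j)·0.50^j·0.50^{10−j}.
= 0.000977 + 0.009766 + 0.043945 + 0.117188 + 0.205078 = 0.3770.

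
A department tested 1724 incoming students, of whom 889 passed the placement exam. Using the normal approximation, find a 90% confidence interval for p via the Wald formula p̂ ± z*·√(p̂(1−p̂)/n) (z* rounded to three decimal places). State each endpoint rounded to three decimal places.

(0.496, 0.535)

The sample proportion is 889/1724 = 0.51566.
SE = √(p̂(1−p̂)/n) = √(0.249755/1724) = 0.012036.
z* = 1.645 at the 90% level.
Margin of error: 1.645 × 0.012036 = 0.01980.
So the interval runs from 0.496 to 0.535.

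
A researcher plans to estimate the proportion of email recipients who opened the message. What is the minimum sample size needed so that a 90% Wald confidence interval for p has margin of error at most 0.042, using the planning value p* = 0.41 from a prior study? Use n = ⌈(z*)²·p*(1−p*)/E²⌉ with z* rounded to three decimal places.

The 90% critical value is z* = 1.645.
p*(1−p*) = 0.2419.
Required n before rounding: 2.706025 × 0.2419 / 0.042² = 371.081.
⌈371.081⌉ = 372.

n = 372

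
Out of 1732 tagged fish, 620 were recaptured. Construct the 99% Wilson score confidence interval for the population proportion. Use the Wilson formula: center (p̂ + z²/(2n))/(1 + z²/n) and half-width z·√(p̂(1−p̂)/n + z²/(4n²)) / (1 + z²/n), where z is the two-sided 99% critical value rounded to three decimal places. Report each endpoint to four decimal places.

Here p̂ = 620/1732 = 0.35797 and z = 2.576 (z² = 6.635776).
1 + z²/n = 1.003831.
Adjusted center: (0.35797 + z²/(2n))/1.003831 = 0.35851.
Radicand: p̂(1−p̂)/n + z²/(4n²) = 0.000132694 + 0.000000553 = 0.000133247.
Half-width = 2.576·√0.000133247/1.003831 = 0.02962.
So the interval runs from 0.3289 to 0.3881.

(0.3289, 0.3881)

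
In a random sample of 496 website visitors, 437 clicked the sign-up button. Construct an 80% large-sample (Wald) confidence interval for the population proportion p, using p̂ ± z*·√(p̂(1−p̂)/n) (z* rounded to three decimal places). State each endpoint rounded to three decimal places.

(0.862, 0.900)

With x = 437 successes in n = 496, p̂ = 0.88105.
SE(p̂) = √(0.88105·0.11895/496) = 0.014536.
The 80% critical value is z* = 1.282.
Margin = 1.282·0.014536 = 0.01864.
CI: 0.88105 ± 0.01864 = (0.862, 0.900).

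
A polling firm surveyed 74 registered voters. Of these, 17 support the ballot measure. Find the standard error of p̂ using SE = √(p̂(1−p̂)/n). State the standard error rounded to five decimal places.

The sample proportion is 17/74 = 0.22973.
p̂(1−p̂) = 0.176954.
SE = √(0.176954/74) = 0.04890.

SE = 0.04890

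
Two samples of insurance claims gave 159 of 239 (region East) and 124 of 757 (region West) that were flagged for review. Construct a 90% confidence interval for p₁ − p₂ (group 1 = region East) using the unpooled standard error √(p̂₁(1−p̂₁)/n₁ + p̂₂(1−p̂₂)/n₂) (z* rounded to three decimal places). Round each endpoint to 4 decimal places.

(0.4466, 0.5563)

p̂₁ = 159/239 = 0.66527, p̂₂ = 124/757 = 0.16380; p̂₁ − p̂₂ = 0.50147.
Unpooled SE = √(p̂₁(1−p̂₁)/n₁ + p̂₂(1−p̂₂)/n₂) = √(0.000931737 + 0.000180941) = 0.033357.
The 90% critical value is z* = 1.645. Margin of error = 0.05487.
Interval: 0.50147 ± 0.05487 → (0.4466, 0.5563).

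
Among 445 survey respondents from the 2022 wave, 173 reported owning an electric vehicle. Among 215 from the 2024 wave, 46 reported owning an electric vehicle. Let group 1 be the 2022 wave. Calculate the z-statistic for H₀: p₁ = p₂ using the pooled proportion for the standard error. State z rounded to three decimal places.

z = 4.470

p̂₁ = 173/445 = 0.38876, p̂₂ = 46/215 = 0.21395.
Pooling: p̂ = 219/660 = 0.33182.
SE = √[p̂(1−p̂)(1/n₁+1/n₂)] = √[0.33182·0.66818·(1/445+1/215)] ≈ 0.039108.
z = (p̂₁ − p̂₂)/SE = (0.38876 − 0.21395)/0.039108 = 0.17481/0.039108 = 4.470.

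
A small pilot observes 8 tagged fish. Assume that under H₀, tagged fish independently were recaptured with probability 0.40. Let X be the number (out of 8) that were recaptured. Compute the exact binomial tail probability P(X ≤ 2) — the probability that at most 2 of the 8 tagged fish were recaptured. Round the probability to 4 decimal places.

P = 0.3154

X is binomial with n = 8 and p = 0.40.
P(X ≤ 2) = C(8,0)·0.40^0·0.60^8 + C(8,1)·0.40^1·0.60^7 + C(8,2)·0.40^2·0.60^6.
= 0.016796 + 0.089580 + 0.209019 = 0.3154.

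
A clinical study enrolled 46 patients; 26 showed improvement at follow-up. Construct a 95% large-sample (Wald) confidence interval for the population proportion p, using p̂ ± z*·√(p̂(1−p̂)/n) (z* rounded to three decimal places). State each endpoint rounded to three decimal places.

Sample proportion p̂ = 26/46 = 0.56522.
Standard error of p̂: √(0.245747/46) = √0.005342319 = 0.073091.
z* = 1.960 at the 95% level.
Margin of error: 1.960 × 0.073091 = 0.14326.
Interval: 0.56522 ± 0.14326 → (0.422, 0.708).

(0.422, 0.708)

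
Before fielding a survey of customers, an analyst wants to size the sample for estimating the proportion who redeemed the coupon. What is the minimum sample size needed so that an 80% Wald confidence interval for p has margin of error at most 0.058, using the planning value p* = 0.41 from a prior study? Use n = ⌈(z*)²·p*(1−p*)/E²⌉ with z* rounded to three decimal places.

n = 119

For 80% confidence, z* = 1.282.
p*(1−p*) = 0.2419.
Required n before rounding: 1.643524 × 0.2419 / 0.058² = 118.183.
Rounding up, n = 119.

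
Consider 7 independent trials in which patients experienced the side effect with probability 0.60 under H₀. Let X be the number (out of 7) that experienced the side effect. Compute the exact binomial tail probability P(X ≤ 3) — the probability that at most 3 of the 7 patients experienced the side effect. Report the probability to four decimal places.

X ~ Binomial(n=7, p=0.60).
P(X ≤ 3) = C(7,0)·0.60^0·0.40^7 + C(7,1)·0.60^1·0.40^6 + C(7,2)·0.60^2·0.40^5 + C(7,3)·0.60^3·0.40^4.
= 0.001638 + 0.017203 + 0.077414 + 0.193536 = 0.2898.

P = 0.2898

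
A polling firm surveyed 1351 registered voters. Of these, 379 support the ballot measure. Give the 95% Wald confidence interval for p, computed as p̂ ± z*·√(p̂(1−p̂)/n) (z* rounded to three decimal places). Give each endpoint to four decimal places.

With x = 379 successes in n = 1351, p̂ = 0.28053.
SE = √(p̂(1−p̂)/n) = √(0.201834/1351) = 0.012223.
The 95% critical value is z* = 1.960.
Margin of error: 1.960 × 0.012223 = 0.02396.
Interval: 0.28053 ± 0.02396 → (0.2566, 0.3045).

(0.2566, 0.3045)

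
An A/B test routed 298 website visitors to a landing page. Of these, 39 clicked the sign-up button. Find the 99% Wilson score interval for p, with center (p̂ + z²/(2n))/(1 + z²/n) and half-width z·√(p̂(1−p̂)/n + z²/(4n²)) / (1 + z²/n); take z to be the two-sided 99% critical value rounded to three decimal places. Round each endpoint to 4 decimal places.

(0.0885, 0.1893)

Here p̂ = 39/298 = 0.13087 and z = 2.576 (z² = 6.635776).
1 + z²/n = 1.022268.
Adjusted center: (0.13087 + z²/(2n))/1.022268 = 0.13891.
Radicand: p̂(1−p̂)/n + z²/(4n²) = 0.000381694 + 0.000018681 = 0.000400375.
Half-width = 2.576·√0.000400375/1.022268 = 0.05042.
Interval: 0.13891 ± 0.05042 → (0.0885, 0.1893).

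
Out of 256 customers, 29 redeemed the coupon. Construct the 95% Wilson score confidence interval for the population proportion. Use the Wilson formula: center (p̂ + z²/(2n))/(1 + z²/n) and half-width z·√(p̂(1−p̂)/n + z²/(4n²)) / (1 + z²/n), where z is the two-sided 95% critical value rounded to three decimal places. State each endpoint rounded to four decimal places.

p̂ = 29/256 = 0.11328; z = 1.960, so z² = 3.841600.
1 + z²/n = 1.015006.
Center = (0.11328 + 0.007503)/1.015006 = 0.11900.
Radicand: p̂(1−p̂)/n + z²/(4n²) = 0.000392377 + 0.000014655 = 0.000407032.
Half-width = z·√(radicand)/denom = 1.960·0.020175/1.015006 = 0.03896.
Interval: 0.11900 ± 0.03896 → (0.0800, 0.1580).

(0.0800, 0.1580)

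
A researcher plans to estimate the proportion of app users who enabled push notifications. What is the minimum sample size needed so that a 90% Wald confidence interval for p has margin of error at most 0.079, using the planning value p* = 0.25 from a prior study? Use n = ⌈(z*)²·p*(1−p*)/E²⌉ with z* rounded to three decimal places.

n = 82

The 90% critical value is z* = 1.645.
p*(1−p*) = 0.25·0.75 = 0.1875.
Required n before rounding: 2.706025 × 0.1875 / 0.079² = 81.298.
Rounding up, n = 82.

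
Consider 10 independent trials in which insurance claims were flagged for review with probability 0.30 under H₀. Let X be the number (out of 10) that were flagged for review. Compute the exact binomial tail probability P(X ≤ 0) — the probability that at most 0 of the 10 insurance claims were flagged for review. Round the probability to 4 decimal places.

P = 0.0282

X ~ Binomial(n=10, p=0.30).
P(X ≤ 0) = C(10,0)·0.30^0·0.70^10.
= 0.028248 = 0.0282.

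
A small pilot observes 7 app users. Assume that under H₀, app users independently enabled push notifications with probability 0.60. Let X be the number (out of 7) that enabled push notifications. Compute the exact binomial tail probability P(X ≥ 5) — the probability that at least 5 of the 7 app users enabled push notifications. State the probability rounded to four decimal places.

P = 0.4199

X is binomial with n = 7 and p = 0.60.
P(X ≥ 5) = C(7,5)·0.60^5·0.40^2 + C(7,6)·0.60^6·0.40^1 + C(7,7)·0.60^7·0.40^0.
= 0.261274 + 0.130637 + 0.027994 = 0.4199.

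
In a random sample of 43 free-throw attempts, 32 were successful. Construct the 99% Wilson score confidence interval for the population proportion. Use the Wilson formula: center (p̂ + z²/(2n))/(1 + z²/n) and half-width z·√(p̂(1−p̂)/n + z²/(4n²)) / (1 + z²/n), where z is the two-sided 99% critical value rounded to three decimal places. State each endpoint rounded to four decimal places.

(0.5487, 0.8744)

Here p̂ = 32/43 = 0.74419 and z = 2.576 (z² = 6.635776).
Denominator 1 + z²/n = 1 + 6.635776/43 = 1.154320.
Adjusted center: (0.74419 + z²/(2n))/1.154320 = 0.71154.
Radicand: p̂(1−p̂)/n + z²/(4n²) = 0.004427283 + 0.000897211 = 0.005324494.
Half-width = z·√(radicand)/denom = 2.576·0.072969/1.154320 = 0.16284.
Interval: 0.71154 ± 0.16284 → (0.5487, 0.8744).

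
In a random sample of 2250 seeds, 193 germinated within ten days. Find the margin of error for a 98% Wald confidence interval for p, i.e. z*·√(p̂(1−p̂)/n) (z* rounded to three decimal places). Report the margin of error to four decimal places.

ME = 0.0137

The sample proportion is 193/2250 = 0.08578.
Standard error of p̂: √(0.078420/2250) = √0.000034853 = 0.005904.
z* = 2.326 at the 98% level.
ME = 2.326·0.005904 = 0.0137.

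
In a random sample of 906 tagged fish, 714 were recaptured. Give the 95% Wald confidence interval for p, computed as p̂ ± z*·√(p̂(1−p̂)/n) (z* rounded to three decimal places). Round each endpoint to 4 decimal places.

(0.7615, 0.8147)

With x = 714 successes in n = 906, p̂ = 0.78808.
Standard error of p̂: √(0.167010/906) = √0.000184338 = 0.013577.
For 95% confidence, z* = 1.960.
Margin = 1.960·0.013577 = 0.02661.
Interval: 0.78808 ± 0.02661 → (0.7615, 0.8147).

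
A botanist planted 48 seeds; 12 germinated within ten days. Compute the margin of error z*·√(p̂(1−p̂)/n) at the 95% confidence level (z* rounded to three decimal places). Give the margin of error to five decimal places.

ME = 0.12250

p̂ = 12/48 = 0.25000.
SE = √(p̂(1−p̂)/n) = √(0.187500/48) = 0.062500.
z* = 1.960 at the 95% level.
So ME = 0.12250.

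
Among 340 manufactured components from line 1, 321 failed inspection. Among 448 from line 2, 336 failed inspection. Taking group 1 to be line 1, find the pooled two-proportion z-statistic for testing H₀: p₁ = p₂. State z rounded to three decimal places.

p̂₁ = 321/340 = 0.94412, p̂₂ = 336/448 = 0.75000.
Pooled p̂ = (321+336)/(340+448) = 657/788 = 0.83376.
Pooled SE = √[0.1386067·0.00517332] ≈ 0.026778.
z = 0.19412/0.026778 = 7.249.

z = 7.249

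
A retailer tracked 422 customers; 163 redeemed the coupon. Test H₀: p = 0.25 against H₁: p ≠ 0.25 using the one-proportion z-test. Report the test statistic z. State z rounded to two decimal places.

p̂ = 163/422 = 0.38626.
SE₀ = √(0.25·0.75/422) = 0.021079.
Test statistic: z = 0.13626/0.021079 = 6.46.

z = 6.46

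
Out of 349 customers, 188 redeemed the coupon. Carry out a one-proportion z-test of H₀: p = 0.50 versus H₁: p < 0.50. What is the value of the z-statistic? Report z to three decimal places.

z = 1.445

With x = 188 successes in n = 349, p̂ = 0.53868.
Under H₀, SE = √(p₀(1−p₀)/n) = √(0.50·0.50/349) = √0.000716332 = 0.026764.
Test statistic: z = 0.03868/0.026764 = 1.445.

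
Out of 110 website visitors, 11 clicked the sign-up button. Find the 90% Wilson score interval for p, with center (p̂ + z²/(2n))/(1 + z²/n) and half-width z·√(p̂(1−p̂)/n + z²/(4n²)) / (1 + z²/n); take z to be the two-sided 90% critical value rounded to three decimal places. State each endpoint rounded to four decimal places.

p̂ = 11/110 = 0.10000; z = 1.645, so z² = 2.706025.
1 + z²/n = 1.024600.
Adjusted center: (0.10000 + z²/(2n))/1.024600 = 0.10960.
Radicand: p̂(1−p̂)/n + z²/(4n²) = 0.000818182 + 0.000055910 = 0.000874092.
Half-width = 1.645·√0.000874092/1.024600 = 0.04747.
Interval: 0.10960 ± 0.04747 → (0.0621, 0.1571).

(0.0621, 0.1571)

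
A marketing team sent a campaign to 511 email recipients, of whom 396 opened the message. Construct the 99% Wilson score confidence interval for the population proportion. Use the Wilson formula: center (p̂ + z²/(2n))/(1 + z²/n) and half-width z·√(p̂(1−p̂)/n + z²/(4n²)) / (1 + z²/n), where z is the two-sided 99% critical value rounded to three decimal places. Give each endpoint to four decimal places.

(0.7240, 0.8188)

p̂ = 396/511 = 0.77495; z = 2.576, so z² = 6.635776.
Denominator 1 + z²/n = 1 + 6.635776/511 = 1.012986.
Center = (0.77495 + 0.006493)/1.012986 = 0.77143.
Radicand: p̂(1−p̂)/n + z²/(4n²) = 0.000341295 + 0.000006353 = 0.000347648.
Half-width = z·√(radicand)/denom = 2.576·0.018645/1.012986 = 0.04741.
So the interval runs from 0.7240 to 0.8188.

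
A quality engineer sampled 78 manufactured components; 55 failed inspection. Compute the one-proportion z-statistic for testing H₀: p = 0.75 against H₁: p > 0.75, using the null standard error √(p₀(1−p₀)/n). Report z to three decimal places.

p̂ = 55/78 = 0.70513.
Null standard error: √(0.75·0.25/78) = √0.002403846 = 0.049029.
z = (p̂ − p₀)/SE = (0.70513 − 0.75)/0.049029 = -0.915.

z = -0.915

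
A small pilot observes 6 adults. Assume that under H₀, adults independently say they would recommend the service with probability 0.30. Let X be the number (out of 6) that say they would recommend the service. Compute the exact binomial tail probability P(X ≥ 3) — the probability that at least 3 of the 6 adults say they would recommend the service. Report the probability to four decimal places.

X is binomial with n = 6 and p = 0.30.
P(X ≥ 3) = C(6,3)·0.30^3·0.70^3 + C(6,4)·0.30^4·0.70^2 + C(6,5)·0.30^5·0.70^1 + C(6,6)·0.30^6·0.70^0.
= 0.185220 + 0.059535 + 0.010206 + 0.000729 = 0.2557.

P = 0.2557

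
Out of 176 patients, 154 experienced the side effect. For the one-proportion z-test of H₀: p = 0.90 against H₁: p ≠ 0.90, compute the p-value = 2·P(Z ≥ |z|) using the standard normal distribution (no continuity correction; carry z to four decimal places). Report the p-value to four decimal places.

Sample proportion p̂ = 154/176 = 0.87500.
SE₀ = √(0.90·0.10/176) = 0.022613.
z = (p̂ − p₀)/SE = (154/176 − 0.90)/0.022613 ≈ -1.1055.
p-value = 2·P(Z ≥ |z|) with z = -1.1055 → 0.2689.

p-value = 0.2689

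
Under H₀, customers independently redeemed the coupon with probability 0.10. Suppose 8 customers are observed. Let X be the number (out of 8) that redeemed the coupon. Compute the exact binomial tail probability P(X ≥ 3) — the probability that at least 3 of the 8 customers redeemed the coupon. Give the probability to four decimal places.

X is binomial with n = 8 and p = 0.10.
P(X ≥ 3) = Σ_{j=3}^{8} C(8,j)·0.10^j·0.90^{8−j}.
= 0.033067 + 0.004593 + 0.000408 + 0.000023 + 0.000001 + 0.000000 = 0.0381.

P = 0.0381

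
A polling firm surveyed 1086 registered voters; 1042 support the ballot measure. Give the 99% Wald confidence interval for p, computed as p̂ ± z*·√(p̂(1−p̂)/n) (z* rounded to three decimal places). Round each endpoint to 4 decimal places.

(0.9441, 0.9749)

With x = 1042 successes in n = 1086, p̂ = 0.95948.
Standard error of p̂: √(0.038874/1086) = √0.000035796 = 0.005983.
z* = 2.576 at the 99% level.
Margin = 2.576·0.005983 = 0.01541.
Interval: 0.95948 ± 0.01541 → (0.9441, 0.9749).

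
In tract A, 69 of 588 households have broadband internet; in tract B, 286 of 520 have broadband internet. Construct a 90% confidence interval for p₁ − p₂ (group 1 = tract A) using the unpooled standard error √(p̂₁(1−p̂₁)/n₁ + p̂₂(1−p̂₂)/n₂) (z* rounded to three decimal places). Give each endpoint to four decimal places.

p̂₁ = 69/588 = 0.11735, p̂₂ = 286/520 = 0.55000; p̂₁ − p̂₂ = -0.43265.
Unpooled SE = √(p̂₁(1−p̂₁)/n₁ + p̂₂(1−p̂₂)/n₂) = √(0.000176151 + 0.000475962) = 0.025536.
For 90% confidence, z* = 1.645. Margin = 1.645·0.025536 = 0.04201.
CI: -0.43265 ± 0.04201 = (-0.4747, -0.3906).

(-0.4747, -0.3906)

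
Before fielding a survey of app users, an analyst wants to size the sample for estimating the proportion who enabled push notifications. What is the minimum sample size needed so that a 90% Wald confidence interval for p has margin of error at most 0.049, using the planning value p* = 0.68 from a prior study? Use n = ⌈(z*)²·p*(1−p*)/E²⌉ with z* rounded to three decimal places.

z* = 1.645 at the 90% level.
p*(1−p*) = 0.68·0.32 = 0.2176.
(z*)²·p*(1−p*)/E² = 2.706025·0.2176/0.002401 = 245.244.
Rounding up, n = 246.

n = 246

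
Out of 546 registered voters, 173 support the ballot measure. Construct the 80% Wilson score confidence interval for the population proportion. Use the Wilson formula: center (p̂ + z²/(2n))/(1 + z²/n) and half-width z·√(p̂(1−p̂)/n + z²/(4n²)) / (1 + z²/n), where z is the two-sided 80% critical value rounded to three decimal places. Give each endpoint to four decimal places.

p̂ = 173/546 = 0.31685; z = 1.282, so z² = 1.643524.
Denominator 1 + z²/n = 1 + 1.643524/546 = 1.003010.
Adjusted center: (0.31685 + z²/(2n))/1.003010 = 0.31740.
Radicand: p̂(1−p̂)/n + z²/(4n²) = 0.000396440 + 0.000001378 = 0.000397818.
Half-width = 1.282·√0.000397818/1.003010 = 0.02549.
Interval: 0.31740 ± 0.02549 → (0.2919, 0.3429).

(0.2919, 0.3429)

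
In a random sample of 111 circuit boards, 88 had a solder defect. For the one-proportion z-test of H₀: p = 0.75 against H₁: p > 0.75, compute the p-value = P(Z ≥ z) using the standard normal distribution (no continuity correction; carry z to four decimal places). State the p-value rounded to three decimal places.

p-value = 0.149

The sample proportion is 88/111 = 0.79279.
SE₀ = √(0.75·0.25/111) = 0.041100.
z = (p̂ − p₀)/SE = (88/111 − 0.75)/0.041100 ≈ 1.0412.
p-value = P(Z ≥ z) with z = 1.0412 → 0.149.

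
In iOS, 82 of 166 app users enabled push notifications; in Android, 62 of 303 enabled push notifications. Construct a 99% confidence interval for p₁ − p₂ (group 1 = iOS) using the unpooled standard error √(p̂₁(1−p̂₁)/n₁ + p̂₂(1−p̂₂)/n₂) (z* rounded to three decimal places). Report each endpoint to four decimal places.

(0.1729, 0.4058)

p̂₁ = 0.49398, p̂₂ = 0.20462, so the observed difference is 0.28936.
SE = √(0.001505805 + 0.000537132) = √0.002042937 = 0.045199.
z* = 2.576 at the 99% level. Margin of error = 0.11643.
Interval: 0.28936 ± 0.11643 → (0.1729, 0.4058).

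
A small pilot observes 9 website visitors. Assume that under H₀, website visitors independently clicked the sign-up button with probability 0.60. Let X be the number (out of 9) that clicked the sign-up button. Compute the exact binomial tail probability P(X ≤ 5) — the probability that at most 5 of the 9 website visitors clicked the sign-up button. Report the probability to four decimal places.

P = 0.5174

X is binomial with n = 9 and p = 0.60.
P(X ≤ 5) = Σ_{j=0}^{5} C(9,j)·0.60^j·0.40^{9−j}.
= 0.000262 + 0.003539 + 0.021234 + 0.074318 + 0.167215 + 0.250823 = 0.5174.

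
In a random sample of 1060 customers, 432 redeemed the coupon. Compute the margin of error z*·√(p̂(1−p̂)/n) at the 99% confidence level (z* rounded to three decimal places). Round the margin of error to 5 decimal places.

ME = 0.03888

With x = 432 successes in n = 1060, p̂ = 0.40755.
SE = √(p̂(1−p̂)/n) = √(0.241452/1060) = 0.015093.
The 99% critical value is z* = 2.576.
ME = 2.576·0.015093 = 0.03888.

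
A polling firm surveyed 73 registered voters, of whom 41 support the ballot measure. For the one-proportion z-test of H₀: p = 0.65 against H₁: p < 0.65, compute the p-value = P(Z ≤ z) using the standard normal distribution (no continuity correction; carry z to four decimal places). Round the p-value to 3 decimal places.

p-value = 0.057

With x = 41 successes in n = 73, p̂ = 0.56164.
Under H₀, SE = √(p₀(1−p₀)/n) = √(0.65·0.35/73) = √0.003116438 = 0.055825.
Test statistic (full precision, shown to 4 dp): z = (41/73 − 0.65)/SE₀ ≈ -1.5827.
p-value = P(Z ≤ z) with z = -1.5827 → 0.057.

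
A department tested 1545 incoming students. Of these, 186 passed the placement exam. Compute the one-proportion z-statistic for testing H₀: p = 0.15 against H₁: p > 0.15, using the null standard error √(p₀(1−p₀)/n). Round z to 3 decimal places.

With x = 186 successes in n = 1545, p̂ = 0.12039.
SE₀ = √(0.15·0.85/1545) = 0.009084.
z = (0.12039 − 0.15)/0.009084 = -0.02961/0.009084 = -3.260.

z = -3.260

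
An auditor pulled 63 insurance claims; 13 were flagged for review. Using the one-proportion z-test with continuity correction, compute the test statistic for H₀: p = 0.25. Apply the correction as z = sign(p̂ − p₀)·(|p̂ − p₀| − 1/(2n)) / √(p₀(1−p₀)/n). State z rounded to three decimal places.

Sample proportion p̂ = 13/63 = 0.20635. p̂ − p₀ = -0.043651.
Continuity correction 1/(2n) = 1/126 = 0.007937.
Corrected numerator: |-0.043651| − 0.007937 = 0.035714.
SE₀ = √(0.25·0.75/63) = 0.054554.
z = −0.035714/0.054554 = -0.655.

z = -0.655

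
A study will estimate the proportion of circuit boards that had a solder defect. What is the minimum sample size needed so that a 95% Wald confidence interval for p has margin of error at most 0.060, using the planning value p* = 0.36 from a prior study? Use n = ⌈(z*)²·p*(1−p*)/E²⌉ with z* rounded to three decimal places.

n = 246

The 95% critical value is z* = 1.960.
p*(1−p*) = 0.2304.
(z*)²·p*(1−p*)/E² = 3.841600·0.2304/0.003600 = 245.862.
⌈245.862⌉ = 246.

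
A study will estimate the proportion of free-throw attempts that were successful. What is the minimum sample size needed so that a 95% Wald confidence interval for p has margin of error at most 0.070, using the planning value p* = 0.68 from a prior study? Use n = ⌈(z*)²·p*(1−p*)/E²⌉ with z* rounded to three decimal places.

z* = 1.960 at the 95% level.
p*(1−p*) = 0.68·0.32 = 0.2176.
Required n before rounding: 3.841600 × 0.2176 / 0.070² = 170.598.
Rounding up, n = 171.

n = 171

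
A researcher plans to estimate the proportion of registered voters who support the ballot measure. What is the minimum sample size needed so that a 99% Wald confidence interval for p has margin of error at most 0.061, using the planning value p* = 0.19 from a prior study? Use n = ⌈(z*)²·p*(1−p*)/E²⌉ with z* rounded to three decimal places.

The 99% critical value is z* = 2.576.
p*(1−p*) = 0.19·0.81 = 0.1539.
(z*)²·p*(1−p*)/E² = 6.635776·0.1539/0.003721 = 274.455.
Rounding up, n = 275.

n = 275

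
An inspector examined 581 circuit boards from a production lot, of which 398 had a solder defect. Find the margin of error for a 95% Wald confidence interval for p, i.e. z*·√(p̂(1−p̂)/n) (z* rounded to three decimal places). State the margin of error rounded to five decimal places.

With x = 398 successes in n = 581, p̂ = 0.68503.
SE = √(p̂(1−p̂)/n) = √(0.215765/581) = 0.019271.
z* = 1.960 at the 95% level.
Margin of error = z*·SE = 1.960 × 0.019271 = 0.03777.

ME = 0.03777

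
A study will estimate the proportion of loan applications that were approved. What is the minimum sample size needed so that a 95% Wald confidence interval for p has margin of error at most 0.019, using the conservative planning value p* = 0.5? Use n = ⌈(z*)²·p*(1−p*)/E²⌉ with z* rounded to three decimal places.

n = 2661

The 95% critical value is z* = 1.960.
p*(1−p*) = 0.50·0.50 = 0.2500.
(z*)²·p*(1−p*)/E² = 3.841600·0.2500/0.000361 = 2660.388.
Rounding up, n = 2661.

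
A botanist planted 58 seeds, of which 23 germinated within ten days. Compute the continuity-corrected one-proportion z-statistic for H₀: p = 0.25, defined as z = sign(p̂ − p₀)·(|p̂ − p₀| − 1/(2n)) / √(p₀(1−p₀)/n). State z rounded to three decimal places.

p̂ = 23/58 = 0.39655. p̂ − p₀ = 0.146552.
Continuity correction 1/(2n) = 1/116 = 0.008621.
Corrected numerator: |0.146552| − 0.008621 = 0.137931.
SE₀ = √(0.25·0.75/58) = 0.056857.
z = (+)0.137931/0.056857 = 2.426.

z = 2.426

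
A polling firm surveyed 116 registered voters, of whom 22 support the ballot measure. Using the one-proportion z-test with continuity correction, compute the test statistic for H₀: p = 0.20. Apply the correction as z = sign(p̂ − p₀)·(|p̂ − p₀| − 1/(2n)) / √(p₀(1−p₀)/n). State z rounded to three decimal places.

z = -0.162

Sample proportion p̂ = 22/116 = 0.18966. p̂ − p₀ = -0.010345.
Continuity correction 1/(2n) = 1/232 = 0.004310.
Corrected numerator: |-0.010345| − 0.004310 = 0.006035.
Under H₀, SE = √(p₀(1−p₀)/n) = √(0.20·0.80/116) = √0.001379310 = 0.037139.
z = (−)0.006035/0.037139 = -0.162.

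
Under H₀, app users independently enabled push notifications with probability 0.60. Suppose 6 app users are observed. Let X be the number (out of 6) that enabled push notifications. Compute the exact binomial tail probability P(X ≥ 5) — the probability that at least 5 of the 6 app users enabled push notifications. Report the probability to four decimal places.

P = 0.2333

X ~ Binomial(n=6, p=0.60).
P(X ≥ 5) = C(6,5)·0.60^5·0.40^1 + C(6,6)·0.60^6·0.40^0.
= 0.186624 + 0.046656 = 0.2333.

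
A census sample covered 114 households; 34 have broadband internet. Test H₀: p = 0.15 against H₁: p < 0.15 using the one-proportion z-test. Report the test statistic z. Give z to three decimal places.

With x = 34 successes in n = 114, p̂ = 0.29825.
Null standard error: √(0.15·0.85/114) = √0.001118421 = 0.033443.
z = (0.29825 − 0.15)/0.033443 = 0.14825/0.033443 = 4.433.

z = 4.433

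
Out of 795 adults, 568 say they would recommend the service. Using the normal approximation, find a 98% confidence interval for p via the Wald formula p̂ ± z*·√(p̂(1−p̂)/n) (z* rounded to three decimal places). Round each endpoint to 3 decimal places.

(0.677, 0.752)

p̂ = 568/795 = 0.71447.
SE(p̂) = √(0.71447·0.28553/795) = 0.016019.
z* = 2.326 at the 98% level.
Margin = 2.326·0.016019 = 0.03726.
Interval: 0.71447 ± 0.03726 → (0.677, 0.752).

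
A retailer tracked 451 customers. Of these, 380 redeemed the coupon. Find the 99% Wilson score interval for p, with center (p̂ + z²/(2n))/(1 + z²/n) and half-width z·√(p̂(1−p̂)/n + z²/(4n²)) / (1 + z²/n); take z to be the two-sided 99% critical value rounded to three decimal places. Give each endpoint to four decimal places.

Here p̂ = 380/451 = 0.84257 and z = 2.576 (z² = 6.635776).
Denominator 1 + z²/n = 1 + 6.635776/451 = 1.014713.
Center = (0.84257 + 0.007357)/1.014713 = 0.83760.
Radicand: p̂(1−p̂)/n + z²/(4n²) = 0.000294112 + 0.000008156 = 0.000302268.
Half-width = 2.576·√0.000302268/1.014713 = 0.04414.
Interval: 0.83760 ± 0.04414 → (0.7935, 0.8817).

(0.7935, 0.8817)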